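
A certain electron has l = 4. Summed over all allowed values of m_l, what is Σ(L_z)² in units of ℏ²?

The allowed m_l values are -4, -3, -2, -1, 0, 1, 2, 3, 4.
Summing m² from −4 to 4: Σ m_l² = 60.

Σ(L_z)² = 60 ℏ²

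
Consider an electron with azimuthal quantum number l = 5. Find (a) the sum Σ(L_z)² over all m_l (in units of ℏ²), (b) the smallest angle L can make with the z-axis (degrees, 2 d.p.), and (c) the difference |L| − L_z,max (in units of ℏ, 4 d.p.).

Σ m_l² = 110, so Σ(L_z)² = 110 ℏ².
cos θ_min = 5/√30, so θ_min ≈ 24.09°.
|L| − L_z,max = (√30 − 5)ℏ ≈ 0.4772ℏ.

Σ(L_z)² = 110 ℏ²; θ_min ≈ 24.09°; |L|−L_z,max ≈ 0.4772ℏ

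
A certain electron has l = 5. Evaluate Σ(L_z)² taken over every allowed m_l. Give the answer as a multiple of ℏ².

Σ(L_z)² = 110 ℏ²

The allowed m_l values are -5, -4, -3, -2, -1, 0, 1, 2, 3, 4, 5.
Σ m_l² = l(l+1)(2l+1)/3 = 5·6·11/3 = 110.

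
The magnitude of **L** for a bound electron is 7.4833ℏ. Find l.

|L| = ℏ√(l(l+1)), so l(l+1) = 56.
The positive root is l = 7.

l = 7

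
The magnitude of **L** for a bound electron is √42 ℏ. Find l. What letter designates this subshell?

(|L|/ℏ)² = l(l+1) = 42.
l² + l − 42 = 0 ⇒ l = 6.

l = 6 (i orbital)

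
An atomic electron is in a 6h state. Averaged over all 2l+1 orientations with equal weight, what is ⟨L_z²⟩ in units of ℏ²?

6h means n = 6, l = 5.
The allowed m_l values are -5, -4, -3, -2, -1, 0, 1, 2, 3, 4, 5.
⟨L_z²⟩ = ℏ²·l(l+1)/3 = 10ℏ².

⟨L_z²⟩ = 10 ℏ²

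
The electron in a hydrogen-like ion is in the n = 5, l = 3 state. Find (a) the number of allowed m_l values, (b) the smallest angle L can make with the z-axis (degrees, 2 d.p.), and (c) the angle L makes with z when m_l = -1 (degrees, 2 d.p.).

7 values; θ_min ≈ 30.00°; θ(m_l=-1) ≈ 106.78°

There are 2l+1 = 7 values of m_l.
cos θ_min = 3/√12, so θ_min ≈ 30.00°.
For m_l = -1: cos θ = -1/√12, θ ≈ 106.78°.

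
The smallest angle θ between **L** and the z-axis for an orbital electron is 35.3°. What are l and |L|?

cos²θ_min = l/(l+1) = 0.6661.
Solving: l = 2.
Then |L| = ℏ√(2·3) = √6 ℏ.

l = 2, |L| = √6 ℏ ≈ 2.449ℏ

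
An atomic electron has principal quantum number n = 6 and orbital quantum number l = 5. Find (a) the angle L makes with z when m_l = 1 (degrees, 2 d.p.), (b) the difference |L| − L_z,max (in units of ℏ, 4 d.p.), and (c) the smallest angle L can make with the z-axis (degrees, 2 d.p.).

θ(m_l=1) ≈ 79.48°; |L|−L_z,max ≈ 0.4772ℏ; θ_min ≈ 24.09°

For m_l = 1: cos θ = 1/√30, θ ≈ 79.48°.
|L| − L_z,max = (√30 − 5)ℏ ≈ 0.4772ℏ.
cos θ_min = 5/√30, so θ_min ≈ 24.09°.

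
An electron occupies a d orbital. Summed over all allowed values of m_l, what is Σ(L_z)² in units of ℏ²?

Σ(L_z)² = 10 ℏ²

A d state has l = 2.
The allowed m_l values are -2, -1, 0, 1, 2.
Σ m_l² = l(l+1)(2l+1)/3 = 2·3·5/3 = 10.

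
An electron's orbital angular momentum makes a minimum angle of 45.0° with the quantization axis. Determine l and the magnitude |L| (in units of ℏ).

At minimum angle, m_l = l, so cos θ = l/√(l(l+1)); cos²θ = l/(l+1) = 0.5000.
Solving: l = 1.
Then |L| = ℏ√(1·2) = √2 ℏ.

l = 1, |L| = √2 ℏ ≈ 1.414ℏ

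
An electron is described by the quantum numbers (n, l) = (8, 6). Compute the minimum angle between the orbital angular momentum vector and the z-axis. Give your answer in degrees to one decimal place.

|L|² = l(l+1)ℏ² = 42ℏ², so |L| = √42 ℏ.
The smallest angle corresponds to the largest L_z, i.e. m_l = l = 6, giving L_z = 6ℏ.
cos θ_min = 6/√42, so θ_min ≈ 22.2°.

θ_min ≈ 22.2°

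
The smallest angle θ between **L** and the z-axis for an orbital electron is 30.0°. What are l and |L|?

l = 3, |L| = 2√3 ℏ ≈ 3.464ℏ

At minimum angle, m_l = l, so cos θ = l/√(l(l+1)); cos²θ = l/(l+1) = 0.7500.
Thus l = 0.7500/(1 − 0.7500) ≈ 3.
Then |L| = ℏ√(3·4) = 2√3 ℏ.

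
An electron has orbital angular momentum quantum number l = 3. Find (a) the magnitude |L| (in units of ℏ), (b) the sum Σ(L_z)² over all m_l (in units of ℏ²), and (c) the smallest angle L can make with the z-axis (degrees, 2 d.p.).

|L| = ℏ√(3·4) = 2√3 ℏ ≈ 3.464ℏ.
Σ m_l² = 28, so Σ(L_z)² = 28 ℏ².
cos θ_min = 3/√12, so θ_min ≈ 30.00°.

|L| = 2√3 ℏ ≈ 3.464ℏ; Σ(L_z)² = 28 ℏ²; θ_min ≈ 30.00°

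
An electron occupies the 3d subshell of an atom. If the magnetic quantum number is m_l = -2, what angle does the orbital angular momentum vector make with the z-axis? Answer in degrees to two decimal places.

The 3d subshell has l = 2.
|L| = √(l(l+1)) ℏ = √6 ℏ.
L_z = m_l ℏ = −2ℏ.
cos θ = L_z/|L| = -2/√6, so θ ≈ 144.74°.

θ ≈ 144.74°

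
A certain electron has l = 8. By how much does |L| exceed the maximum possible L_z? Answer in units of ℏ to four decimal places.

|L| − L_z,max ≈ 0.4853ℏ

|L| = 6√2 ℏ ≈ 8.4853ℏ, while L_z,max = lℏ = 8ℏ.
The difference is (6√2 − 8)ℏ ≈ 0.4853ℏ.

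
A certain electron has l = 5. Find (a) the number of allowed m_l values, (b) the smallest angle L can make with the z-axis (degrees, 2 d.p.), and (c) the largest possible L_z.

11 values; θ_min ≈ 24.09°; L_z,max = 5ℏ

There are 2l+1 = 11 values of m_l.
cos θ_min = 5/√30, so θ_min ≈ 24.09°.
L_z,max = lℏ = 5ℏ.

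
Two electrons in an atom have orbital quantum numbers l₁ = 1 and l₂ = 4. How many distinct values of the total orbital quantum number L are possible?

The total orbital quantum number L ranges from |l₁ − l₂| to l₁ + l₂ in integer steps.
Allowed values: L = 3, 4, 5.
That is 3 values.

3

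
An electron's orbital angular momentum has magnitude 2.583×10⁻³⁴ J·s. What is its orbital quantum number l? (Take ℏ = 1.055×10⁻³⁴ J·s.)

In units of ℏ, |L| ≈ 2.448.
Set l(l+1) = 5.99; the integer solution is l = 2.

l = 2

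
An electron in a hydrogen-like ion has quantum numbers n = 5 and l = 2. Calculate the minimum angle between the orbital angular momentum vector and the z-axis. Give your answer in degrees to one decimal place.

θ_min ≈ 35.3°

|L| = ℏ√(l(l+1)) = √6 ℏ.
The smallest angle corresponds to the largest L_z, i.e. m_l = l = 2, giving L_z = 2ℏ.
cos θ_min = 2/√6, so θ_min ≈ 35.3°.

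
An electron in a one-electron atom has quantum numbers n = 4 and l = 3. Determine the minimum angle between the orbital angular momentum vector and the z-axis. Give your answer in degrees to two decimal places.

|L| = √(l(l+1)) ℏ = 2√3 ℏ.
The smallest angle corresponds to the largest L_z, i.e. m_l = l = 3, giving L_z = 3ℏ.
cos θ_min = 3/√12, so θ_min ≈ 30.00°.

θ_min ≈ 30.00°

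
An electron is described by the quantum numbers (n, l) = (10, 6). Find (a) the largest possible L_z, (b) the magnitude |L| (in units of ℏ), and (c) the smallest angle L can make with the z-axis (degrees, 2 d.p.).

L_z,max = 6ℏ; |L| = √42 ℏ ≈ 6.481ℏ; θ_min ≈ 22.21°

L_z,max = lℏ = 6ℏ.
|L| = ℏ√(6·7) = √42 ℏ ≈ 6.481ℏ.
cos θ_min = 6/√42, so θ_min ≈ 22.21°.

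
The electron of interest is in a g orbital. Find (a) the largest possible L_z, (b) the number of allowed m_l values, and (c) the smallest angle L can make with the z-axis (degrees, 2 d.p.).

L_z,max = 4ℏ; 9 values; θ_min ≈ 26.57°

For a g orbital, l = 4.
L_z,max = lℏ = 4ℏ.
There are 2l+1 = 9 values of m_l.
cos θ_min = 4/√20, so θ_min ≈ 26.57°.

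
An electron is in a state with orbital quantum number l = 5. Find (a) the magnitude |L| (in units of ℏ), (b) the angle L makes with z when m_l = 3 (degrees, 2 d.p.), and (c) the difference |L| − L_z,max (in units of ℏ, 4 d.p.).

|L| = √30 ℏ ≈ 5.477ℏ; θ(m_l=3) ≈ 56.79°; |L|−L_z,max ≈ 0.4772ℏ

|L| = ℏ√(5·6) = √30 ℏ ≈ 5.477ℏ.
For m_l = 3: cos θ = 3/√30, θ ≈ 56.79°.
|L| − L_z,max = (√30 − 5)ℏ ≈ 0.4772ℏ.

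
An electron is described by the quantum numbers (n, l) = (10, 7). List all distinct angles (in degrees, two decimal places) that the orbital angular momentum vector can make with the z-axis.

|L| = ℏ√(l(l+1)) = 2√14 ℏ.
cos θ = m_l/√56 for each m_l ∈ {-7, -6, -5, -4, -3, -2, -1, 0, 1, 2, 3, 4, 5, 6, 7}.

θ ∈ {20.70°, 36.70°, 48.08°, 57.69°, 66.37°, 74.50°, 82.32°, 90.00°, 97.68°, 105.50°, 113.63°, 122.31°, 131.92°, 143.30°, 159.30°}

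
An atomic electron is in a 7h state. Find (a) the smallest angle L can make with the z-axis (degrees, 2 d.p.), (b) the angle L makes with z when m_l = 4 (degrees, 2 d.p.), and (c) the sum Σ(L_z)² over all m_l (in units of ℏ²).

θ_min ≈ 24.09°; θ(m_l=4) ≈ 43.09°; Σ(L_z)² = 110 ℏ²

For 7h, l = 5.
cos θ_min = 5/√30, so θ_min ≈ 24.09°.
For m_l = 4: cos θ = 4/√30, θ ≈ 43.09°.
Σ m_l² = 110, so Σ(L_z)² = 110 ℏ².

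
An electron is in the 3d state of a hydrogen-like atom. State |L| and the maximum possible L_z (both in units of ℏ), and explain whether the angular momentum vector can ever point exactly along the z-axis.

No: L_z,max = 2ℏ < |L| = √6 ℏ ≈ 2.449ℏ

The 3d subshell has l = 2.
|L| = √6 ℏ ≈ 2.4495ℏ, while L_z,max = lℏ = 2ℏ.
Since |L| > L_z,max, the vector can never point exactly along z; the closest it comes is θ_min = arccos(2/√6) ≈ 35.3°.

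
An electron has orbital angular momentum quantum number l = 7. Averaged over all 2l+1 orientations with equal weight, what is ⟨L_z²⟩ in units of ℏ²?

The allowed m_l values are -7, -6, -5, -4, -3, -2, -1, 0, 1, 2, 3, 4, 5, 6, 7.
⟨L_z²⟩ = ℏ²·l(l+1)/3 = 18.67ℏ².

⟨L_z²⟩ = 18.67 ℏ²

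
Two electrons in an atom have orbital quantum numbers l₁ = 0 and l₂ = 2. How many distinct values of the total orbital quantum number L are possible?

1

The total orbital quantum number L ranges from |l₁ − l₂| to l₁ + l₂ in integer steps.
So L can be 2.
That is 1 value.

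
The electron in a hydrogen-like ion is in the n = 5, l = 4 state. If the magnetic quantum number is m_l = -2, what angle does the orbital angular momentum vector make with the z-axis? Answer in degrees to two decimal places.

θ ≈ 116.57°

|L| = ℏ√(l(l+1)) = 2√5 ℏ.
L_z = m_l ℏ = −2ℏ.
cos θ = L_z/|L| = -2/√20, so θ ≈ 116.57°.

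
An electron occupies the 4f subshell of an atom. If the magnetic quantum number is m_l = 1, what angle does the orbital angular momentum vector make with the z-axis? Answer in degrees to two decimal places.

θ ≈ 73.22°

For 4f, l = 3.
|L| = ℏ√(l(l+1)) = 2√3 ℏ.
L_z = m_l ℏ = 1ℏ.
cos θ = L_z/|L| = 1/√12, so θ ≈ 73.22°.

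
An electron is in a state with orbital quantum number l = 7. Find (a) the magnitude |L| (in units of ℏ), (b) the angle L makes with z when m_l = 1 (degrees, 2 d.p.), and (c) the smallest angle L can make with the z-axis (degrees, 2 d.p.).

|L| = 2√14 ℏ ≈ 7.483ℏ; θ(m_l=1) ≈ 82.32°; θ_min ≈ 20.70°

|L| = ℏ√(7·8) = 2√14 ℏ ≈ 7.483ℏ.
For m_l = 1: cos θ = 1/√56, θ ≈ 82.32°.
cos θ_min = 7/√56, so θ_min ≈ 20.70°.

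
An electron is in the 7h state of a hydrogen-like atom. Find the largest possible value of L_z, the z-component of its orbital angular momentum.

L_z,max = 5ℏ

The 7h subshell has l = 5.
L_z = m_l ℏ with m_l ∈ {−5, …, 5}; the maximum is m_l = 5.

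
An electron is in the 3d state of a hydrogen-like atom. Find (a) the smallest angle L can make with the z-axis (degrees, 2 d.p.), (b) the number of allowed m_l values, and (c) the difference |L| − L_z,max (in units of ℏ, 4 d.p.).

For 3d, l = 2.
cos θ_min = 2/√6, so θ_min ≈ 35.26°.
There are 2l+1 = 5 values of m_l.
|L| − L_z,max = (√6 − 2)ℏ ≈ 0.4495ℏ.

θ_min ≈ 35.26°; 5 values; |L|−L_z,max ≈ 0.4495ℏ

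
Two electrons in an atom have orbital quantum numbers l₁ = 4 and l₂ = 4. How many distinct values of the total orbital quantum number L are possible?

9

Angular momentum addition gives L = |l₁ − l₂|, …, l₁ + l₂.
So L can be 0, 1, 2, 3, 4, 5, 6, 7, 8.
That is 9 values.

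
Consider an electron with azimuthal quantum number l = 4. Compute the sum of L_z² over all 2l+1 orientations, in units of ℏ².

Σ(L_z)² = 60 ℏ²

m_l ∈ {-4, -3, -2, -1, 0, 1, 2, 3, 4}.
Σ m_l² = l(l+1)(2l+1)/3 = 4·5·9/3 = 60.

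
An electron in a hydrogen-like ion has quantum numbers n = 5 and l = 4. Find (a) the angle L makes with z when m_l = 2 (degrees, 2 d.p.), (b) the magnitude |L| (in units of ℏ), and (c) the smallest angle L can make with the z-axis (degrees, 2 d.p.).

θ(m_l=2) ≈ 63.43°; |L| = 2√5 ℏ ≈ 4.472ℏ; θ_min ≈ 26.57°

For m_l = 2: cos θ = 2/√20, θ ≈ 63.43°.
|L| = ℏ√(4·5) = 2√5 ℏ ≈ 4.472ℏ.
cos θ_min = 4/√20, so θ_min ≈ 26.57°.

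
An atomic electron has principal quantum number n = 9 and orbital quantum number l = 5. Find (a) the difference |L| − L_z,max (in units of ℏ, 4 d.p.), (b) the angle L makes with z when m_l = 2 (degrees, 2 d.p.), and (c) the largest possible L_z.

|L| − L_z,max = (√30 − 5)ℏ ≈ 0.4772ℏ.
For m_l = 2: cos θ = 2/√30, θ ≈ 68.58°.
L_z,max = lℏ = 5ℏ.

|L|−L_z,max ≈ 0.4772ℏ; θ(m_l=2) ≈ 68.58°; L_z,max = 5ℏ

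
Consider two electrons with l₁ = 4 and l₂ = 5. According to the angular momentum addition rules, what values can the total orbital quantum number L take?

The total orbital quantum number L ranges from |l₁ − l₂| to l₁ + l₂ in integer steps.
So L can be 1, 2, 3, 4, 5, 6, 7, 8, 9.

L = 1, 2, 3, 4, 5, 6, 7, 8, 9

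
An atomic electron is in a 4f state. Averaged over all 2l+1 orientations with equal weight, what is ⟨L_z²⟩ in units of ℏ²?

⟨L_z²⟩ = 4 ℏ²

4f means n = 4, l = 3.
The allowed m_l values are -3, -2, -1, 0, 1, 2, 3.
⟨L_z²⟩ = ℏ²·(Σ m_l²)/(2l+1) = ℏ²·28/7 = 4ℏ².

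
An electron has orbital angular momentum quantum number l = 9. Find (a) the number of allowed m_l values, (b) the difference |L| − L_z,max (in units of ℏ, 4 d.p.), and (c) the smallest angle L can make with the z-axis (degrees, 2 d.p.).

19 values; |L|−L_z,max ≈ 0.4868ℏ; θ_min ≈ 18.43°

There are 2l+1 = 19 values of m_l.
|L| − L_z,max = (3√10 − 9)ℏ ≈ 0.4868ℏ.
cos θ_min = 9/√90, so θ_min ≈ 18.43°.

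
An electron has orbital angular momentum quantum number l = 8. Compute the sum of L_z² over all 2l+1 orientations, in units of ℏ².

The allowed m_l values are -8, -7, -6, -5, -4, -3, -2, -1, 0, 1, 2, 3, 4, 5, 6, 7, 8.
Σ m_l² = l(l+1)(2l+1)/3 = 8·9·17/3 = 408.

Σ(L_z)² = 408 ℏ²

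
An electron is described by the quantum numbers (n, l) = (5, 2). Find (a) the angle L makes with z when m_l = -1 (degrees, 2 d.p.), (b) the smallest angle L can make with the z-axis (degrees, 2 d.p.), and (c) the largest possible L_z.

For m_l = -1: cos θ = -1/√6, θ ≈ 114.09°.
cos θ_min = 2/√6, so θ_min ≈ 35.26°.
L_z,max = lℏ = 2ℏ.

θ(m_l=-1) ≈ 114.09°; θ_min ≈ 35.26°; L_z,max = 2ℏ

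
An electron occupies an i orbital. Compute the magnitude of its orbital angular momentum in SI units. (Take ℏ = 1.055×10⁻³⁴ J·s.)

An i state has l = 6.
|L| = ℏ√(l(l+1)) = ℏ√(6·7) = √42 ℏ
Numerically, |L| = 6.481 × (1.055×10⁻³⁴ J·s) = 6.837×10⁻³⁴ J·s.

|L| = 6.837×10⁻³⁴ J·s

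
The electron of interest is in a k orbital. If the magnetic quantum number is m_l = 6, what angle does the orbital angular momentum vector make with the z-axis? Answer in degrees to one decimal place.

A k state has l = 7.
|L| = ℏ√(l(l+1)) = 2√14 ℏ.
L_z = m_l ℏ = 6ℏ.
cos θ = L_z/|L| = 6/√56, so θ ≈ 36.7°.

θ ≈ 36.7°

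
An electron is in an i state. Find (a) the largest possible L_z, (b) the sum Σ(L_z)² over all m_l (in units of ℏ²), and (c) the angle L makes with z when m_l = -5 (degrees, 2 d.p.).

L_z,max = 6ℏ; Σ(L_z)² = 182 ℏ²; θ(m_l=-5) ≈ 140.49°

An i state has l = 6.
L_z,max = lℏ = 6ℏ.
Σ m_l² = 182, so Σ(L_z)² = 182 ℏ².
For m_l = -5: cos θ = -5/√42, θ ≈ 140.49°.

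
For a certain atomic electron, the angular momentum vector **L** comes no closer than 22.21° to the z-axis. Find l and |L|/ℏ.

At minimum angle, m_l = l, so cos θ = l/√(l(l+1)); cos²θ = l/(l+1) = 0.8571.
Solving: l = 6.
Then |L| = ℏ√(6·7) = √42 ℏ.

l = 6, |L| = √42 ℏ ≈ 6.481ℏ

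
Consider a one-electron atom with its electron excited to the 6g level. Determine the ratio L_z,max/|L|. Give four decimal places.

The 6g level has l = 4.
|L| = 2√5 ℏ ≈ 4.4721ℏ, while L_z,max = lℏ = 4ℏ.
L_z,max/|L| = 4/√20 = 0.8944.

L_z,max/|L| = 0.8944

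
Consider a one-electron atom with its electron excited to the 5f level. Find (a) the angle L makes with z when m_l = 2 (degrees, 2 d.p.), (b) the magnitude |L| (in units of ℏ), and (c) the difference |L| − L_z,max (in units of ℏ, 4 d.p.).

θ(m_l=2) ≈ 54.74°; |L| = 2√3 ℏ ≈ 3.464ℏ; |L|−L_z,max ≈ 0.4641ℏ

The 5f level has l = 3.
For m_l = 2: cos θ = 2/√12, θ ≈ 54.74°.
|L| = ℏ√(3·4) = 2√3 ℏ ≈ 3.464ℏ.
|L| − L_z,max = (2√3 − 3)ℏ ≈ 0.4641ℏ.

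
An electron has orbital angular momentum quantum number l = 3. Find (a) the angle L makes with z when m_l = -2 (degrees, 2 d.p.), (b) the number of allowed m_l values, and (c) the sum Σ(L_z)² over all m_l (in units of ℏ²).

θ(m_l=-2) ≈ 125.26°; 7 values; Σ(L_z)² = 28 ℏ²

For m_l = -2: cos θ = -2/√12, θ ≈ 125.26°.
There are 2l+1 = 7 values of m_l.
Σ m_l² = 28, so Σ(L_z)² = 28 ℏ².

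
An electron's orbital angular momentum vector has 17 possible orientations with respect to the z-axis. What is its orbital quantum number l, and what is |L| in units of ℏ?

2l + 1 = 17 ⇒ l = 8.
|L| = ℏ√(l(l+1)) = ℏ√(8·9) = 6√2 ℏ.

l = 8, |L| = 6√2 ℏ ≈ 8.485ℏ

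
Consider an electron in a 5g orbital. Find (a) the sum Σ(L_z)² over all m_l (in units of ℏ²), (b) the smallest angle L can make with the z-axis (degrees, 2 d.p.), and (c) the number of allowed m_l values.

Σ(L_z)² = 60 ℏ²; θ_min ≈ 26.57°; 9 values

For 5g, l = 4.
Σ m_l² = 60, so Σ(L_z)² = 60 ℏ².
cos θ_min = 4/√20, so θ_min ≈ 26.57°.
There are 2l+1 = 9 values of m_l.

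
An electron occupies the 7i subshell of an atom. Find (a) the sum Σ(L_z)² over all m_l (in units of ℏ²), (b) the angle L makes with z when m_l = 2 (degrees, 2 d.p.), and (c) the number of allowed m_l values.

Σ(L_z)² = 182 ℏ²; θ(m_l=2) ≈ 72.02°; 13 values

For 7i, l = 6.
Σ m_l² = 182, so Σ(L_z)² = 182 ℏ².
For m_l = 2: cos θ = 2/√42, θ ≈ 72.02°.
There are 2l+1 = 13 values of m_l.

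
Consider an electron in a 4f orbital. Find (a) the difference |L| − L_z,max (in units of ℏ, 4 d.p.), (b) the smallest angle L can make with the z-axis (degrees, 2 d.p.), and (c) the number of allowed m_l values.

|L|−L_z,max ≈ 0.4641ℏ; θ_min ≈ 30.00°; 7 values

For 4f, l = 3.
|L| − L_z,max = (2√3 − 3)ℏ ≈ 0.4641ℏ.
cos θ_min = 3/√12, so θ_min ≈ 30.00°.
There are 2l+1 = 7 values of m_l.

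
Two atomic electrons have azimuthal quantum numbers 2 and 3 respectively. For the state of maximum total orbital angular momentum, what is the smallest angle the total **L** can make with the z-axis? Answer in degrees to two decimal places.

Angular momentum addition gives L = |l₁ − l₂|, …, l₁ + l₂.
Allowed values: L = 1, 2, 3, 4, 5.
The maximum is L = 5, with |L_tot| = ℏ√(5·6) = √30 ℏ.
The minimum angle with z is arccos(5/√30) ≈ 24.09°.

θ_min ≈ 24.09°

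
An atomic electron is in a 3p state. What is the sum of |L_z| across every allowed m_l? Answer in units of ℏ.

For 3p, l = 1.
m_l runs from −1 to 1, i.e. {-1, 0, 1}.
Σ|m_l| = 2(1+2+…+1) = 2.

Σ|L_z| = 2 ℏ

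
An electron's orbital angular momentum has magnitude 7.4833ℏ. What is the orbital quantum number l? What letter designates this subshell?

l = 7 (k orbital)

Since |L|² = l(l+1)ℏ², l(l+1) = 56.
l² + l − 56 = 0 ⇒ l = 7.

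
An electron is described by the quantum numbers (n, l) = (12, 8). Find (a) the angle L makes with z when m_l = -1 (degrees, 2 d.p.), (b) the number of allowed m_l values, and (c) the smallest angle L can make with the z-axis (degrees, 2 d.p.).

For m_l = -1: cos θ = -1/√72, θ ≈ 96.77°.
There are 2l+1 = 17 values of m_l.
cos θ_min = 8/√72, so θ_min ≈ 19.47°.

θ(m_l=-1) ≈ 96.77°; 17 values; θ_min ≈ 19.47°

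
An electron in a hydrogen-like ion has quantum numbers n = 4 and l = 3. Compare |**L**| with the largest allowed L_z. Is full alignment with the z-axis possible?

No: L_z,max = 3ℏ < |L| = 2√3 ℏ ≈ 3.464ℏ

|L| = 2√3 ℏ ≈ 3.4641ℏ, while L_z,max = lℏ = 3ℏ.
Since |L| > L_z,max, the vector can never point exactly along z; the closest it comes is θ_min = arccos(3/√12) ≈ 30.0°.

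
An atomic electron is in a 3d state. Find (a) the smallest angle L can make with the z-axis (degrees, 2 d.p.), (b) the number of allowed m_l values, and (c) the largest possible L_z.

3d means n = 3, l = 2.
cos θ_min = 2/√6, so θ_min ≈ 35.26°.
There are 2l+1 = 5 values of m_l.
L_z,max = lℏ = 2ℏ.

θ_min ≈ 35.26°; 5 values; L_z,max = 2ℏ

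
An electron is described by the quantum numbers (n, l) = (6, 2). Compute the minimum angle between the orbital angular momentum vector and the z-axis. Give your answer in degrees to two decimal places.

θ_min ≈ 35.26°

|L|² = l(l+1)ℏ² = 6ℏ², so |L| = √6 ℏ.
The smallest angle corresponds to the largest L_z, i.e. m_l = l = 2, giving L_z = 2ℏ.
cos θ_min = 2/√6, so θ_min ≈ 35.26°.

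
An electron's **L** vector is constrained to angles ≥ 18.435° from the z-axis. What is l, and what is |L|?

l = 9, |L| = 3√10 ℏ ≈ 9.487ℏ

cos²θ_min = l/(l+1) = 0.9000.
Solving: l = 9.
Then |L| = ℏ√(9·10) = 3√10 ℏ.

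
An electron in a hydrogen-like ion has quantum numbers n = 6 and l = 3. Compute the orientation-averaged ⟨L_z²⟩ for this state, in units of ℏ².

⟨L_z²⟩ = 4 ℏ²

m_l ∈ {-3, -2, -1, 0, 1, 2, 3}.
⟨L_z²⟩ = ℏ²·(Σ m_l²)/(2l+1) = ℏ²·28/7 = 4ℏ².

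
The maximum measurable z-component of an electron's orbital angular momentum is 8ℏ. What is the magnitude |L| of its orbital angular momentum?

L_z,max = lℏ, so l = 8.
|L| = √(l(l+1)) ℏ = 6√2 ℏ.

|L| = 6√2 ℏ ≈ 8.485ℏ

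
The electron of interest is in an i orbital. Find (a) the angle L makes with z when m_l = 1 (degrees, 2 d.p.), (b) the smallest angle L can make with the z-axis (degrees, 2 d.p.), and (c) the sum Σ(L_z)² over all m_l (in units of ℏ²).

θ(m_l=1) ≈ 81.12°; θ_min ≈ 22.21°; Σ(L_z)² = 182 ℏ²

For an i orbital, l = 6.
For m_l = 1: cos θ = 1/√42, θ ≈ 81.12°.
cos θ_min = 6/√42, so θ_min ≈ 22.21°.
Σ m_l² = 182, so Σ(L_z)² = 182 ℏ².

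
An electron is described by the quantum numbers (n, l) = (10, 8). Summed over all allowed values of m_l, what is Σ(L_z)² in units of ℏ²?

m_l runs from −8 to 8, i.e. {-8, -7, -6, -5, -4, -3, -2, -1, 0, 1, 2, 3, 4, 5, 6, 7, 8}.
Summing m² from −8 to 8: Σ m_l² = 408.

Σ(L_z)² = 408 ℏ²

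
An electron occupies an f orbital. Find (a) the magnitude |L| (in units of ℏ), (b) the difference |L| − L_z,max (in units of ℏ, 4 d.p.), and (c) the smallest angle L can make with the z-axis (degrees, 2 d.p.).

For an f orbital, l = 3.
|L| = ℏ√(3·4) = 2√3 ℏ ≈ 3.464ℏ.
|L| − L_z,max = (2√3 − 3)ℏ ≈ 0.4641ℏ.
cos θ_min = 3/√12, so θ_min ≈ 30.00°.

|L| = 2√3 ℏ ≈ 3.464ℏ; |L|−L_z,max ≈ 0.4641ℏ; θ_min ≈ 30.00°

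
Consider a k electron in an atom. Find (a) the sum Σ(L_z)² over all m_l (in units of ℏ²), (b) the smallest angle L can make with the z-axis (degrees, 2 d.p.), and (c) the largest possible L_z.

A k state has l = 7.
Σ m_l² = 280, so Σ(L_z)² = 280 ℏ².
cos θ_min = 7/√56, so θ_min ≈ 20.70°.
L_z,max = lℏ = 7ℏ.

Σ(L_z)² = 280 ℏ²; θ_min ≈ 20.70°; L_z,max = 7ℏ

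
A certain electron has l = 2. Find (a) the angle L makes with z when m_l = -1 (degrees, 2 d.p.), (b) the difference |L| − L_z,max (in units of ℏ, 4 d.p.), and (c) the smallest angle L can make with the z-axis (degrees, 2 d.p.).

θ(m_l=-1) ≈ 114.09°; |L|−L_z,max ≈ 0.4495ℏ; θ_min ≈ 35.26°

For m_l = -1: cos θ = -1/√6, θ ≈ 114.09°.
|L| − L_z,max = (√6 − 2)ℏ ≈ 0.4495ℏ.
cos θ_min = 2/√6, so θ_min ≈ 35.26°.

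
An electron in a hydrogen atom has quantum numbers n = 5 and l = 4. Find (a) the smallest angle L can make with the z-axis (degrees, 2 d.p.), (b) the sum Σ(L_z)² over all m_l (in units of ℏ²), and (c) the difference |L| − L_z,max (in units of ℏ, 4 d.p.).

θ_min ≈ 26.57°; Σ(L_z)² = 60 ℏ²; |L|−L_z,max ≈ 0.4721ℏ

cos θ_min = 4/√20, so θ_min ≈ 26.57°.
Σ m_l² = 60, so Σ(L_z)² = 60 ℏ².
|L| − L_z,max = (2√5 − 4)ℏ ≈ 0.4721ℏ.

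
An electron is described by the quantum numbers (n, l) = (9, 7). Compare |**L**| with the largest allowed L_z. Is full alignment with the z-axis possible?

No: L_z,max = 7ℏ < |L| = 2√14 ℏ ≈ 7.483ℏ

|L| = 2√14 ℏ ≈ 7.4833ℏ, while L_z,max = lℏ = 7ℏ.
Since |L| > L_z,max, the vector can never point exactly along z; the closest it comes is θ_min = arccos(7/√56) ≈ 20.7°.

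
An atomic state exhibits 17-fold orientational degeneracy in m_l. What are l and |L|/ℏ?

Since there are 2l+1 = 17 values of m_l, l = 8.
Then |L| = √(l(l+1)) ℏ = 6√2 ℏ.

l = 8, |L| = 6√2 ℏ ≈ 8.485ℏ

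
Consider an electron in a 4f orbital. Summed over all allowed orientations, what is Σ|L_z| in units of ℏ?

Σ|L_z| = 12 ℏ

The 4f subshell has l = 3.
The allowed m_l values are -3, -2, -1, 0, 1, 2, 3.
Σ|m_l| = l(l+1) = 12.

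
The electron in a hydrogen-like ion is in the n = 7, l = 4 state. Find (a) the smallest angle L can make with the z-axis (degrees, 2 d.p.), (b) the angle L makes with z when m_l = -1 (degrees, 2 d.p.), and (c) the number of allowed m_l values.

cos θ_min = 4/√20, so θ_min ≈ 26.57°.
For m_l = -1: cos θ = -1/√20, θ ≈ 102.92°.
There are 2l+1 = 9 values of m_l.

θ_min ≈ 26.57°; θ(m_l=-1) ≈ 102.92°; 9 values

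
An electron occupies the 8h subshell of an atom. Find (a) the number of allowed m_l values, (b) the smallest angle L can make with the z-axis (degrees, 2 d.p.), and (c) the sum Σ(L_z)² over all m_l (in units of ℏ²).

11 values; θ_min ≈ 24.09°; Σ(L_z)² = 110 ℏ²

8h means n = 8, l = 5.
There are 2l+1 = 11 values of m_l.
cos θ_min = 5/√30, so θ_min ≈ 24.09°.
Σ m_l² = 110, so Σ(L_z)² = 110 ℏ².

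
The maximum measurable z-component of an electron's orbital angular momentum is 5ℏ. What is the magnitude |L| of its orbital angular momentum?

Since max m_l = l, l = 5.
|L| = ℏ√(l(l+1)) = √30 ℏ.

|L| = √30 ℏ ≈ 5.477ℏ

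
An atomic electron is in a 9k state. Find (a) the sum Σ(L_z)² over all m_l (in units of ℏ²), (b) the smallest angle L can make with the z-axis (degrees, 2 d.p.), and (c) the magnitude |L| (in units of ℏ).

The 9k subshell has l = 7.
Σ m_l² = 280, so Σ(L_z)² = 280 ℏ².
cos θ_min = 7/√56, so θ_min ≈ 20.70°.
|L| = ℏ√(7·8) = 2√14 ℏ ≈ 7.483ℏ.

Σ(L_z)² = 280 ℏ²; θ_min ≈ 20.70°; |L| = 2√14 ℏ ≈ 7.483ℏ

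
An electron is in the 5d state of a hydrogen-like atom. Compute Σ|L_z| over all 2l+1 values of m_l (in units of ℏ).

Σ|L_z| = 6 ℏ

For 5d, l = 2.
m_l runs from −2 to 2, i.e. {-2, -1, 0, 1, 2}.
Σ|m_l| = l(l+1) = 6.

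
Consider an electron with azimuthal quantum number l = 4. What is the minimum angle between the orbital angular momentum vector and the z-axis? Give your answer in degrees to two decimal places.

|L|² = l(l+1)ℏ² = 20ℏ², so |L| = 2√5 ℏ.
The smallest angle corresponds to the largest L_z, i.e. m_l = l = 4, giving L_z = 4ℏ.
cos θ_min = 4/√20, so θ_min ≈ 26.57°.

θ_min ≈ 26.57°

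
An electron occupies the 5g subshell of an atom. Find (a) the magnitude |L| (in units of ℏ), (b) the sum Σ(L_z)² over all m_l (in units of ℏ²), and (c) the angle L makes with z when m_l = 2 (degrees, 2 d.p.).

|L| = 2√5 ℏ ≈ 4.472ℏ; Σ(L_z)² = 60 ℏ²; θ(m_l=2) ≈ 63.43°

5g means n = 5, l = 4.
|L| = ℏ√(4·5) = 2√5 ℏ ≈ 4.472ℏ.
Σ m_l² = 60, so Σ(L_z)² = 60 ℏ².
For m_l = 2: cos θ = 2/√20, θ ≈ 63.43°.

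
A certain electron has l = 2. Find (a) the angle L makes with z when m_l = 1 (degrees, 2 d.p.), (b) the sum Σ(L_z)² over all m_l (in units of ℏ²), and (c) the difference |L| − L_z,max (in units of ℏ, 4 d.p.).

θ(m_l=1) ≈ 65.91°; Σ(L_z)² = 10 ℏ²; |L|−L_z,max ≈ 0.4495ℏ

For m_l = 1: cos θ = 1/√6, θ ≈ 65.91°.
Σ m_l² = 10, so Σ(L_z)² = 10 ℏ².
|L| − L_z,max = (√6 − 2)ℏ ≈ 0.4495ℏ.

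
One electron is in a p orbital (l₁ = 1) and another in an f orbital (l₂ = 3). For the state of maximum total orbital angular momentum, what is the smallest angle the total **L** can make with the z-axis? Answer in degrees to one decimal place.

By the triangle rule, |l₁ − l₂| ≤ L ≤ l₁ + l₂.
L ∈ {2, 3, 4}.
The maximum is L = 4, with |L_tot| = ℏ√(4·5) = 2√5 ℏ.
The minimum angle with z is arccos(4/√20) ≈ 26.6°.

θ_min ≈ 26.6°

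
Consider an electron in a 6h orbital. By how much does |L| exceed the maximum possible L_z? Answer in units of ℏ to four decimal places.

|L| − L_z,max ≈ 0.4772ℏ

6h means n = 6, l = 5.
|L| = √30 ℏ ≈ 5.4772ℏ, while L_z,max = lℏ = 5ℏ.
The difference is (√30 − 5)ℏ ≈ 0.4772ℏ.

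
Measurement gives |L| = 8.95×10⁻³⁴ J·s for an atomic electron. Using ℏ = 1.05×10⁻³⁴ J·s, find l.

l = 8

In units of ℏ, |L| ≈ 8.524.
(|L|/ℏ)² = l(l+1) ≈ 72.66 ⇒ l = 8.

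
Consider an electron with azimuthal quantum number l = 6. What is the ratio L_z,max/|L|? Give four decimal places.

L_z,max/|L| = 0.9258

|L| = √42 ℏ ≈ 6.4807ℏ, while L_z,max = lℏ = 6ℏ.
L_z,max/|L| = 6/√42 = 0.9258.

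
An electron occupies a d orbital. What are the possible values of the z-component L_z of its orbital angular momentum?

D corresponds to l = 2.
L_z = m_l ℏ with m_l ranging from −l to +l in integer steps.
For l = 2: m_l ∈ {-2, -1, 0, 1, 2}.

L_z ∈ {−2ℏ, −ℏ, 0, ℏ, 2ℏ}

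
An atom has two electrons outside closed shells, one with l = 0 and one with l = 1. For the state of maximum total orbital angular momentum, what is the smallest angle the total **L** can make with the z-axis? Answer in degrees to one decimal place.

The total orbital quantum number L ranges from |l₁ − l₂| to l₁ + l₂ in integer steps.
Allowed values: L = 1.
The maximum is L = 1, with |L_tot| = ℏ√(1·2) = √2 ℏ.
The minimum angle with z is arccos(1/√2) ≈ 45.0°.

θ_min ≈ 45.0°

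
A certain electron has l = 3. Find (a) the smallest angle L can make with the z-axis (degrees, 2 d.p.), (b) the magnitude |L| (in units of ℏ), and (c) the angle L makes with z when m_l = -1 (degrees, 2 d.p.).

θ_min ≈ 30.00°; |L| = 2√3 ℏ ≈ 3.464ℏ; θ(m_l=-1) ≈ 106.78°

cos θ_min = 3/√12, so θ_min ≈ 30.00°.
|L| = ℏ√(3·4) = 2√3 ℏ ≈ 3.464ℏ.
For m_l = -1: cos θ = -1/√12, θ ≈ 106.78°.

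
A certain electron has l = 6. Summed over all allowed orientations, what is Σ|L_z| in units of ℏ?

m_l runs from −6 to 6, i.e. {-6, -5, -4, -3, -2, -1, 0, 1, 2, 3, 4, 5, 6}.
Σ|m_l| = 2(1+2+…+6) = 42.

Σ|L_z| = 42 ℏ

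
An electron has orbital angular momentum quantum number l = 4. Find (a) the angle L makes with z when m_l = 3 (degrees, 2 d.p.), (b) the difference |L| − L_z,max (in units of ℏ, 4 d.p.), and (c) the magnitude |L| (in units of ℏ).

θ(m_l=3) ≈ 47.87°; |L|−L_z,max ≈ 0.4721ℏ; |L| = 2√5 ℏ ≈ 4.472ℏ

For m_l = 3: cos θ = 3/√20, θ ≈ 47.87°.
|L| − L_z,max = (2√5 − 4)ℏ ≈ 0.4721ℏ.
|L| = ℏ√(4·5) = 2√5 ℏ ≈ 4.472ℏ.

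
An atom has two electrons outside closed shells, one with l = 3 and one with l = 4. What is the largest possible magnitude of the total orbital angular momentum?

The total orbital quantum number L ranges from |l₁ − l₂| to l₁ + l₂ in integer steps.
So L can be 1, 2, 3, 4, 5, 6, 7.
The largest magnitude corresponds to L = 7: |L_tot| = ℏ√(7·8) = 2√14 ℏ.

|L_tot|_max = 2√14 ℏ ≈ 7.483ℏ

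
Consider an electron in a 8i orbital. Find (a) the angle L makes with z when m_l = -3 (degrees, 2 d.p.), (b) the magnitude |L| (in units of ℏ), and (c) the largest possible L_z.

For 8i, l = 6.
For m_l = -3: cos θ = -3/√42, θ ≈ 117.58°.
|L| = ℏ√(6·7) = √42 ℏ ≈ 6.481ℏ.
L_z,max = lℏ = 6ℏ.

θ(m_l=-3) ≈ 117.58°; |L| = √42 ℏ ≈ 6.481ℏ; L_z,max = 6ℏ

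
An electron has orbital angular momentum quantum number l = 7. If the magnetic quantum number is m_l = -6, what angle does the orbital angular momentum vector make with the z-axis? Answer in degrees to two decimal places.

|L| = ℏ√(l(l+1)) = 2√14 ℏ.
L_z = m_l ℏ = −6ℏ.
cos θ = L_z/|L| = -6/√56, so θ ≈ 143.30°.

θ ≈ 143.30°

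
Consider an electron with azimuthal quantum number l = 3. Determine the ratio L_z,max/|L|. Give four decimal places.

L_z,max/|L| = 0.8660

|L| = 2√3 ℏ ≈ 3.4641ℏ, while L_z,max = lℏ = 3ℏ.
L_z,max/|L| = 3/√12 = 0.8660.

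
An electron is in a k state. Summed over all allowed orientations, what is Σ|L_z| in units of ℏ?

Σ|L_z| = 56 ℏ

For a k orbital, l = 7.
m_l ∈ {-7, -6, -5, -4, -3, -2, -1, 0, 1, 2, 3, 4, 5, 6, 7}.
Σ|m_l| = l(l+1) = 56.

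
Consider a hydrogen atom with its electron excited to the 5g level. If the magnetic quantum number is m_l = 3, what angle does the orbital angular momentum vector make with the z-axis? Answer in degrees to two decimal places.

The 5g level has l = 4.
|L| = ℏ√(l(l+1)) = 2√5 ℏ.
L_z = m_l ℏ = 3ℏ.
cos θ = L_z/|L| = 3/√20, so θ ≈ 47.87°.

θ ≈ 47.87°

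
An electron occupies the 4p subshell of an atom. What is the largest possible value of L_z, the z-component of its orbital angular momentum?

The 4p subshell has l = 1.
L_z = m_l ℏ with m_l ∈ {−1, …, 1}; the maximum is m_l = 1.

L_z,max = 1ℏ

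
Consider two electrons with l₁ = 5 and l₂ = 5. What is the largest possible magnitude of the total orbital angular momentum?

|L_tot|_max = √110 ℏ ≈ 10.488ℏ

L runs from |5 − 5| = 0 to 5 + 5 = 10.
L ∈ {0, 1, 2, 3, 4, 5, 6, 7, 8, 9, 10}.
The largest magnitude corresponds to L = 10: |L_tot| = ℏ√(10·11) = √110 ℏ.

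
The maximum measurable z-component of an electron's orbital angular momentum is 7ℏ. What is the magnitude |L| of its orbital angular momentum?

|L| = 2√14 ℏ ≈ 7.483ℏ

L_z,max = lℏ, so l = 7.
Then |L| = ℏ√(7·8) = 2√14 ℏ.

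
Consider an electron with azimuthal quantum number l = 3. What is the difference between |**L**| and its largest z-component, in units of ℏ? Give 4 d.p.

|L| − L_z,max ≈ 0.4641ℏ

|L| = 2√3 ℏ ≈ 3.4641ℏ, while L_z,max = lℏ = 3ℏ.
The difference is (2√3 − 3)ℏ ≈ 0.4641ℏ.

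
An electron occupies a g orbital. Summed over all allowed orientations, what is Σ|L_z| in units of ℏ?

Σ|L_z| = 20 ℏ

A g state has l = 4.
m_l runs from −4 to 4, i.e. {-4, -3, -2, -1, 0, 1, 2, 3, 4}.
Σ|m_l| = 2(1+2+…+4) = 20.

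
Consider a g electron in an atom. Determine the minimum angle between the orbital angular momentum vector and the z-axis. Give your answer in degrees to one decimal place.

A g state has l = 4.
|L|² = l(l+1)ℏ² = 20ℏ², so |L| = 2√5 ℏ.
The smallest angle corresponds to the largest L_z, i.e. m_l = l = 4, giving L_z = 4ℏ.
cos θ_min = 4/√20, so θ_min ≈ 26.6°.

θ_min ≈ 26.6°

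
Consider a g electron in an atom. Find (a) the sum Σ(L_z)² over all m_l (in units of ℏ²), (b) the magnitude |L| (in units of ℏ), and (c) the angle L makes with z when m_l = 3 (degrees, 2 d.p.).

The letter g corresponds to l = 4.
Σ m_l² = 60, so Σ(L_z)² = 60 ℏ².
|L| = ℏ√(4·5) = 2√5 ℏ ≈ 4.472ℏ.
For m_l = 3: cos θ = 3/√20, θ ≈ 47.87°.

Σ(L_z)² = 60 ℏ²; |L| = 2√5 ℏ ≈ 4.472ℏ; θ(m_l=3) ≈ 47.87°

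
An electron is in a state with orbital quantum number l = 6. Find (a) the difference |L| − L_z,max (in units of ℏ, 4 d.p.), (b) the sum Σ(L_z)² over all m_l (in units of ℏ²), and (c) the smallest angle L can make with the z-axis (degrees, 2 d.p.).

|L|−L_z,max ≈ 0.4807ℏ; Σ(L_z)² = 182 ℏ²; θ_min ≈ 22.21°

|L| − L_z,max = (√42 − 6)ℏ ≈ 0.4807ℏ.
Σ m_l² = 182, so Σ(L_z)² = 182 ℏ².
cos θ_min = 6/√42, so θ_min ≈ 22.21°.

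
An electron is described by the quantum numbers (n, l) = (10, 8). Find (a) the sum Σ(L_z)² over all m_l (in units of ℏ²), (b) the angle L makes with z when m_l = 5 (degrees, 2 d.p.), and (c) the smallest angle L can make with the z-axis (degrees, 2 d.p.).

Σ(L_z)² = 408 ℏ²; θ(m_l=5) ≈ 53.90°; θ_min ≈ 19.47°

Σ m_l² = 408, so Σ(L_z)² = 408 ℏ².
For m_l = 5: cos θ = 5/√72, θ ≈ 53.90°.
cos θ_min = 8/√72, so θ_min ≈ 19.47°.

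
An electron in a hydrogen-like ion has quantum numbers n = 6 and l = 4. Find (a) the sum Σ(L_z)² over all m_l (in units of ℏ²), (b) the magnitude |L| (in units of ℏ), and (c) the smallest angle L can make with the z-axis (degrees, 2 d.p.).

Σ(L_z)² = 60 ℏ²; |L| = 2√5 ℏ ≈ 4.472ℏ; θ_min ≈ 26.57°

Σ m_l² = 60, so Σ(L_z)² = 60 ℏ².
|L| = ℏ√(4·5) = 2√5 ℏ ≈ 4.472ℏ.
cos θ_min = 4/√20, so θ_min ≈ 26.57°.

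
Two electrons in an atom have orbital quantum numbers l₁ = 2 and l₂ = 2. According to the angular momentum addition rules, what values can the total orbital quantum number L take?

L = 0, 1, 2, 3, 4

By the triangle rule, |l₁ − l₂| ≤ L ≤ l₁ + l₂.
L ∈ {0, 1, 2, 3, 4}.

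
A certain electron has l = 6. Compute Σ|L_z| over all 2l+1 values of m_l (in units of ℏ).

Σ|L_z| = 42 ℏ

m_l runs from −6 to 6, i.e. {-6, -5, -4, -3, -2, -1, 0, 1, 2, 3, 4, 5, 6}.
Σ|m_l| = l(l+1) = 42.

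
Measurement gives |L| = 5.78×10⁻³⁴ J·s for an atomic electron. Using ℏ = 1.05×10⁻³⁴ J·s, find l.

l = 5

|L|/ℏ = (5.78×10⁻³⁴)/(1.05×10⁻³⁴) ≈ 5.505.
Set l(l+1) = 30.30; the integer solution is l = 5.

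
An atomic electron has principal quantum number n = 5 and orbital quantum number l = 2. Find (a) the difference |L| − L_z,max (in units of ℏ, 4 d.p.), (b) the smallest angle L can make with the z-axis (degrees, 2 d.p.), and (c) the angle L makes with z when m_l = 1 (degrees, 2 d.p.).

|L|−L_z,max ≈ 0.4495ℏ; θ_min ≈ 35.26°; θ(m_l=1) ≈ 65.91°

|L| − L_z,max = (√6 − 2)ℏ ≈ 0.4495ℏ.
cos θ_min = 2/√6, so θ_min ≈ 35.26°.
For m_l = 1: cos θ = 1/√6, θ ≈ 65.91°.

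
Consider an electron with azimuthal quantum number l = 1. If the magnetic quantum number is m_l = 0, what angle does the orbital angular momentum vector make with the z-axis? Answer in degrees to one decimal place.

|L| = √(l(l+1)) ℏ = √2 ℏ.
L_z = m_l ℏ = 0ℏ.
cos θ = L_z/|L| = 0/√2, so θ ≈ 90.0°.

θ ≈ 90.0°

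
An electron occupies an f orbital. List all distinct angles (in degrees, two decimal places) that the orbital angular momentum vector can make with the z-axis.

For an f orbital, l = 3.
|L| = ℏ√(l(l+1)) = 2√3 ℏ.
cos θ = m_l/√12 for each m_l ∈ {-3, -2, -1, 0, 1, 2, 3}.

θ ∈ {30.00°, 54.74°, 73.22°, 90.00°, 106.78°, 125.26°, 150.00°}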